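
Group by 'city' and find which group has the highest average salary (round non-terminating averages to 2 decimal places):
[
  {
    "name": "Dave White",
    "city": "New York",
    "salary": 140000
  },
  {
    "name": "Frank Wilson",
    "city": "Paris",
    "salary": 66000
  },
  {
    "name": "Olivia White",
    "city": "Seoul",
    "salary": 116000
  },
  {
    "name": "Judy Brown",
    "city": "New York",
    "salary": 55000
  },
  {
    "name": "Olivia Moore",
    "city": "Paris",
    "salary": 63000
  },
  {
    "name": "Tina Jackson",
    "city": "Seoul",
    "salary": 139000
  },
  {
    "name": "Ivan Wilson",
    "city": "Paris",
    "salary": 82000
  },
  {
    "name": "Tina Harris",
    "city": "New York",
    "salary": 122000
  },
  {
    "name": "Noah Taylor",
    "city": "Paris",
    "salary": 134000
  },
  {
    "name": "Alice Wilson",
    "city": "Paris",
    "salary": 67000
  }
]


Group by: city

Groups:
  New York: 3 people, avg salary = 317000/3 ≈ $105666.67
  Paris: 5 people, avg salary = 412000/5 = $82400
  Seoul: 2 people, avg salary = 255000/2 = $127500

Highest average salary: Seoul ($127500)

Seoul ($127500)


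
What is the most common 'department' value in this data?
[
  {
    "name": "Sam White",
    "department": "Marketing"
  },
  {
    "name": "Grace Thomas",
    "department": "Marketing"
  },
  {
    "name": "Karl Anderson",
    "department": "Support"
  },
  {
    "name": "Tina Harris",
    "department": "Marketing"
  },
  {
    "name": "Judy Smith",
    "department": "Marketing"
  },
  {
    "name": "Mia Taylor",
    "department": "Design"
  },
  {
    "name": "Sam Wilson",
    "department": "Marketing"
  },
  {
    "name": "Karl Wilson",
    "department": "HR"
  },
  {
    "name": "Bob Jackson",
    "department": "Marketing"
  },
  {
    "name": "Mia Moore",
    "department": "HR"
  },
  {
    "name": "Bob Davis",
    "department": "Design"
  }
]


Counting 'department' values across 11 records:

  Marketing: 6 ######
  Design: 2 ##
  HR: 2 ##
  Support: 1 #

Most common: Marketing (6 times)

Marketing (6 times)


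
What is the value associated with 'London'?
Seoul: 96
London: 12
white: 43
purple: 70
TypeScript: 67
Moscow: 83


Looking up key 'London'
Value: 12

12


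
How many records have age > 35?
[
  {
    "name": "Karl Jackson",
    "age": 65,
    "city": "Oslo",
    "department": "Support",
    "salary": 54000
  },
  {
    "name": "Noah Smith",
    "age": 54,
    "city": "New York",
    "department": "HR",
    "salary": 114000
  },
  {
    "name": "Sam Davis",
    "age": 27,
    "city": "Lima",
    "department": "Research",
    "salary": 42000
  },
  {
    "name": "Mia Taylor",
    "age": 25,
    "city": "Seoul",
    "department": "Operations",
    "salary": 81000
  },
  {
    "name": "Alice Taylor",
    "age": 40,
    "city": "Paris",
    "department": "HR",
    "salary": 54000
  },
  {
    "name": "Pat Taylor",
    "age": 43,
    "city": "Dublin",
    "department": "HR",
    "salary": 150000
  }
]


Data: 6 records
Condition: age > 35

Checking each record:
  Karl Jackson: 65 MATCH
  Noah Smith: 54 MATCH
  Sam Davis: 27
  Mia Taylor: 25
  Alice Taylor: 40 MATCH
  Pat Taylor: 43 MATCH

Count: 4

4


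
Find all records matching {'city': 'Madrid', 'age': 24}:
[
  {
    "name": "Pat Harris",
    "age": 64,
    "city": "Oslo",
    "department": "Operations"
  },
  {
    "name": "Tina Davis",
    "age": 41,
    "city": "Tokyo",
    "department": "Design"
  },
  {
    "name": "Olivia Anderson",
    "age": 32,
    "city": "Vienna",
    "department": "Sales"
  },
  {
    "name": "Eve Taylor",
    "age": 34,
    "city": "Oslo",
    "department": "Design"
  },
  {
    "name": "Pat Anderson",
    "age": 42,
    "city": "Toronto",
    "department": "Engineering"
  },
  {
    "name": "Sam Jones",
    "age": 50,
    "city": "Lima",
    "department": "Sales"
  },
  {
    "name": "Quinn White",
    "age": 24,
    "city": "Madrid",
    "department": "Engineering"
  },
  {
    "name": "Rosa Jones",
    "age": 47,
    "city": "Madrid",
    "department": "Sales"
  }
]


Search criteria: {'city': 'Madrid', 'age': 24}

Checking 8 records:
  Pat Harris: {city: Oslo, age: 64}
  Tina Davis: {city: Tokyo, age: 41}
  Olivia Anderson: {city: Vienna, age: 32}
  Eve Taylor: {city: Oslo, age: 34}
  Pat Anderson: {city: Toronto, age: 42}
  Sam Jones: {city: Lima, age: 50}
  Quinn White: {city: Madrid, age: 24} <-- MATCH
  Rosa Jones: {city: Madrid, age: 47}

Matches: ["Quinn White"]

["Quinn White"]


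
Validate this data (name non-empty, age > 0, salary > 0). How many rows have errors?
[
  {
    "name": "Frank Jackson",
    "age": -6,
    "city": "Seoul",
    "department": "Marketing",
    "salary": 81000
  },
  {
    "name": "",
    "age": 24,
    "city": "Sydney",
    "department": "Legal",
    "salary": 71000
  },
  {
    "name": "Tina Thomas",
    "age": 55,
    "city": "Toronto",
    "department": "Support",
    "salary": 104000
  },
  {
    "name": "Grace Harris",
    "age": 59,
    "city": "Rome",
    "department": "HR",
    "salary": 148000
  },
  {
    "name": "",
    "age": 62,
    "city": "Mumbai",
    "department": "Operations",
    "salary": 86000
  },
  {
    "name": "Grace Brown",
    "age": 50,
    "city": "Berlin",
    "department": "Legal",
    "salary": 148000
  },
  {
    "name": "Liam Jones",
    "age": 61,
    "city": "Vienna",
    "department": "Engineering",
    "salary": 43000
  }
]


Validating 7 records:
Rules: name non-empty, age > 0, salary > 0

  Row 1 (Frank Jackson): negative age: -6
  Row 2 (???): empty name
  Row 3 (Tina Thomas): OK
  Row 4 (Grace Harris): OK
  Row 5 (???): empty name
  Row 6 (Grace Brown): OK
  Row 7 (Liam Jones): OK

Total errors: 3

3 errors


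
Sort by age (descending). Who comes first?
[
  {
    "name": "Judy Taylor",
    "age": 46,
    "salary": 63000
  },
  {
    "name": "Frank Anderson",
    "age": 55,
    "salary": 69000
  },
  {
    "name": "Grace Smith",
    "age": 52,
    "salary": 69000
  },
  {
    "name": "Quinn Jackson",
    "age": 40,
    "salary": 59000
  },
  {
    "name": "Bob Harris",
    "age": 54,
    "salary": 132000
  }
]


Sort by: age (descending)

Sorted order:
  1. Frank Anderson (age = 55)
  2. Bob Harris (age = 54)
  3. Grace Smith (age = 52)
  4. Judy Taylor (age = 46)
  5. Quinn Jackson (age = 40)

First: Frank Anderson

Frank Anderson


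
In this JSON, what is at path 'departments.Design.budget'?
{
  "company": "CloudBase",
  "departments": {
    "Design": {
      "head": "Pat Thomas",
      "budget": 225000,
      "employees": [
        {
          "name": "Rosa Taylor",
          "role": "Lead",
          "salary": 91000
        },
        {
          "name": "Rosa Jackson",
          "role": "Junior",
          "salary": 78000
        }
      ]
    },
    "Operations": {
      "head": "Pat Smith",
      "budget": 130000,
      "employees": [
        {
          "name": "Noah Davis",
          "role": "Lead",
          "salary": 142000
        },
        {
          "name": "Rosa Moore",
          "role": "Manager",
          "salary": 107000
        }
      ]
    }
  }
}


Path: departments.Design.budget

Navigate:
  -> departments
  -> Design
  -> budget = 225000

225000


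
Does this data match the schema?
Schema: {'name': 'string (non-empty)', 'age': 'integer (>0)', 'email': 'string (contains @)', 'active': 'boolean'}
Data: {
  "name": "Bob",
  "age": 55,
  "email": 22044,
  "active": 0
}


Validating each field against schema:
  name: OK (non-empty string)
  age: OK (positive integer)
  email: FAIL (22044 is not a string)
  active: FAIL (0 is not a boolean)

Result: INVALID (2 errors: email, active)

INVALID (2 errors: email, active)


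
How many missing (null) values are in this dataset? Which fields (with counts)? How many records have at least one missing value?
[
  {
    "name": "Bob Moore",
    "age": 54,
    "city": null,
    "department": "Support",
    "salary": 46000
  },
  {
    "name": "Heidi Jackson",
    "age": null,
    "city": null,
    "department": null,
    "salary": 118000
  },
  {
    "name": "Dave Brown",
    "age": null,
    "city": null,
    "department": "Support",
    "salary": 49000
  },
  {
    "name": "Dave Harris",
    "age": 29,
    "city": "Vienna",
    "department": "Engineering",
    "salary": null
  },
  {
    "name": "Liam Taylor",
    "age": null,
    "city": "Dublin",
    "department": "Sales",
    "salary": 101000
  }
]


Checking for missing (null) values in 5 records:

  Bob Moore: city
  Heidi Jackson: age, city, department
  Dave Brown: age, city
  Dave Harris: salary
  Liam Taylor: age

Per field:
  name: 0 missing
  age: 3 missing
  city: 3 missing
  department: 1 missing
  salary: 1 missing

Total missing values: 8
Records with any missing: 5

8 missing values (age: 3, city: 3, department: 1, salary: 1); 5 incomplete records


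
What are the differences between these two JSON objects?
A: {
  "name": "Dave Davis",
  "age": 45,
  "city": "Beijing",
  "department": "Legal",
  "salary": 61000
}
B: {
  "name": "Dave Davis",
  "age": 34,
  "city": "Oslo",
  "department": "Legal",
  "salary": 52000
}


Comparing each field (in key order):
  name: same
  age: DIFFERENT
  city: DIFFERENT
  department: same
  salary: DIFFERENT
Differences:
  age: 45 -> 34
  city: Beijing -> Oslo
  salary: 61000 -> 52000

3 field(s) changed

3 changes: age, city, salary


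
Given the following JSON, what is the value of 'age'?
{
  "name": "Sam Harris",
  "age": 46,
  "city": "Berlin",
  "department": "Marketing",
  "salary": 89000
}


Looking up field 'age'
Value: 46

46


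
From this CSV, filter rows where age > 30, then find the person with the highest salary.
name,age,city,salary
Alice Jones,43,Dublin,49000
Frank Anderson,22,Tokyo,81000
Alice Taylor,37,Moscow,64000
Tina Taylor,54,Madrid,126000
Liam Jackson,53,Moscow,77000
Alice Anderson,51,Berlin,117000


Filter: age > 30
Sort by: salary (descending)

Filtered records (5):
  Tina Taylor, age 54, salary $126000
  Alice Anderson, age 51, salary $117000
  Liam Jackson, age 53, salary $77000
  Alice Taylor, age 37, salary $64000
  Alice Jones, age 43, salary $49000

Highest salary: Tina Taylor ($126000)

Tina Taylor


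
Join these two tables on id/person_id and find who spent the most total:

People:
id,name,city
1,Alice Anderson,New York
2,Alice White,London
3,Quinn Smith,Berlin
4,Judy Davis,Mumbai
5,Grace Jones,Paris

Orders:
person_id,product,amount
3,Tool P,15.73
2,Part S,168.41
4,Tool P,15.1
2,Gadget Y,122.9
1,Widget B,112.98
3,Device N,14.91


Join on: people.id = orders.person_id

Joined rows:
  Quinn Smith (Berlin) bought Tool P for $15.73
  Alice White (London) bought Part S for $168.41
  Judy Davis (Mumbai) bought Tool P for $15.1
  Alice White (London) bought Gadget Y for $122.9
  Alice Anderson (New York) bought Widget B for $112.98
  Quinn Smith (Berlin) bought Device N for $14.91

Total per person:
  Alice White: $291.31
  Alice Anderson: $112.98
  Quinn Smith: $30.64
  Judy Davis: $15.10

Top spender: Alice White ($291.31)

Alice White ($291.31)


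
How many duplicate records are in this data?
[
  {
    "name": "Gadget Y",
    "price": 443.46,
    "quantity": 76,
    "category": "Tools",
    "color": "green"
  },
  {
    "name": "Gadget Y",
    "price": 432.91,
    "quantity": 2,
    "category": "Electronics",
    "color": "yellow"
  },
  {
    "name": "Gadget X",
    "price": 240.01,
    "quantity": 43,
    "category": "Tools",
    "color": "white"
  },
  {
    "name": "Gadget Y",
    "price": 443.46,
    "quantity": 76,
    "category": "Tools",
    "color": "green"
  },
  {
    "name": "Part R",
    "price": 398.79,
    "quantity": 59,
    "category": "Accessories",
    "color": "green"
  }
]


Checking 5 records for duplicates:

  Row 1: Gadget Y ($443.46, qty 76)
  Row 2: Gadget Y ($432.91, qty 2)
  Row 3: Gadget X ($240.01, qty 43)
  Row 4: Gadget Y ($443.46, qty 76) <-- DUPLICATE
  Row 5: Part R ($398.79, qty 59)

Duplicates found: 1
Unique records: 4

1 duplicates, 4 unique


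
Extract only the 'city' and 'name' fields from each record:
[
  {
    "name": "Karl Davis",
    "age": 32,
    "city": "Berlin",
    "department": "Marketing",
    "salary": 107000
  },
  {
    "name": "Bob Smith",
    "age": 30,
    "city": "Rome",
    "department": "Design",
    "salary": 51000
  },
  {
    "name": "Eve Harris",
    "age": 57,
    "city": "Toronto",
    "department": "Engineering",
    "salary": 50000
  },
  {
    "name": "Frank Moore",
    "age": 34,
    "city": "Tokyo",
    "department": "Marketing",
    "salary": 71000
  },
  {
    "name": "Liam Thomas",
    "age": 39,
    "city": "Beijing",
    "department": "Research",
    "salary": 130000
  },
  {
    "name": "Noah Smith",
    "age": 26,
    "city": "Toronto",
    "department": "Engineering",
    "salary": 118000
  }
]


Original: 6 records with fields: name, age, city, department, salary
Keep: ['city', 'name']
Drop: ['age', 'department', 'salary']
Result: 6 records, 2 fields each

[
  {
    "city": "Berlin",
    "name": "Karl Davis"
  },
  {
    "city": "Rome",
    "name": "Bob Smith"
  },
  {
    "city": "Toronto",
    "name": "Eve Harris"
  },
  {
    "city": "Tokyo",
    "name": "Frank Moore"
  },
  {
    "city": "Beijing",
    "name": "Liam Thomas"
  },
  {
    "city": "Toronto",
    "name": "Noah Smith"
  }
]


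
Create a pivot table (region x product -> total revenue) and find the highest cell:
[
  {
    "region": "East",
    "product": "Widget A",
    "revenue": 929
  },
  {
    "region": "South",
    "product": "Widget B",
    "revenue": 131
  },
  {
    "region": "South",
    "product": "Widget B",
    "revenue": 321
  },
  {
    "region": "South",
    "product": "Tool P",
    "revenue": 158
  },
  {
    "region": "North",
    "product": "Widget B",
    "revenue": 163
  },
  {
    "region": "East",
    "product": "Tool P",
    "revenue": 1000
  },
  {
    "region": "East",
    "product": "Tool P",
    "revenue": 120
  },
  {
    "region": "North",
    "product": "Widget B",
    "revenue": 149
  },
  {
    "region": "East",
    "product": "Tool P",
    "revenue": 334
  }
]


Pivot: region (rows) x product (columns) -> total revenue

     Tool P        Widget A      Widget B    
East          1454           929             0  
North            0             0           312  
South          158             0           452  

Highest: East / Tool P = $1454

East / Tool P = $1454


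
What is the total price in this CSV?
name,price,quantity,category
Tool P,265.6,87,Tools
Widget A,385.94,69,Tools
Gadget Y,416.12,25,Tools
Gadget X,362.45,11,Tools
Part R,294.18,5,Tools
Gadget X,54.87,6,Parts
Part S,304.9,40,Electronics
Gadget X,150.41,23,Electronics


Computing total price:
Values: [265.6, 385.94, 416.12, 362.45, 294.18, 54.87, 304.9, 150.41]
Sum = 2234.47

2234.47


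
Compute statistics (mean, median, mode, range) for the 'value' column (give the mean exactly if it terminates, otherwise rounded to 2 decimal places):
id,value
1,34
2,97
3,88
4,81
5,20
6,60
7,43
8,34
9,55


Data: [34, 97, 88, 81, 20, 60, 43, 34, 55]
Count: 9
Sum: 512
Mean: 512/9 ≈ 56.89 (rounded to 2 decimal places)
Sorted: [20, 34, 34, 43, 55, 60, 81, 88, 97]
Median: 55.0
Mode: 34 (2 times)
Range: 97 - 20 = 77
Min: 20, Max: 97

mean≈56.89, median=55.0, mode=34, range=77


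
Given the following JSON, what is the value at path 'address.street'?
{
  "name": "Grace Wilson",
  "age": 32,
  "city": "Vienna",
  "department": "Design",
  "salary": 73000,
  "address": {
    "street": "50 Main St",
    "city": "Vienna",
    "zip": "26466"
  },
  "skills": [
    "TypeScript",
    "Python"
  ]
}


Query: address.street
Path: address -> street
Value: 50 Main St

50 Main St


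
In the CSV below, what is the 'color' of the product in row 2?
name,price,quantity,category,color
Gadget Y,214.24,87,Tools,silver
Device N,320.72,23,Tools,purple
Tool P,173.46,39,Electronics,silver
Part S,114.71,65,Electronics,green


Query: Row 2 ('Device N'), column 'color'
Value: purple

purple


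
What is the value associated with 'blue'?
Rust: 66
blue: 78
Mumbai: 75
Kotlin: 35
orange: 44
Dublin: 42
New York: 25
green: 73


Looking up key 'blue'
Value: 78

78


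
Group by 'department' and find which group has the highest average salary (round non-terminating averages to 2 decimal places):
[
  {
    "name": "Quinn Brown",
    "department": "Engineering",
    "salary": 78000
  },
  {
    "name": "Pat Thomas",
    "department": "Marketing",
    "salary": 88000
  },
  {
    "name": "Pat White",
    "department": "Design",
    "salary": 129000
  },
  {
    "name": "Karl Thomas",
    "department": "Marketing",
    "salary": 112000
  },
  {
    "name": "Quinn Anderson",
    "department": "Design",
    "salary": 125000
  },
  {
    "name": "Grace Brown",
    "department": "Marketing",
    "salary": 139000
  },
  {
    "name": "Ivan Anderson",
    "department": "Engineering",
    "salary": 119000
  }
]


Group by: department

Groups:
  Design: 2 people, avg salary = 254000/2 = $127000
  Engineering: 2 people, avg salary = 197000/2 = $98500
  Marketing: 3 people, avg salary = 339000/3 = $113000

Highest average salary: Design ($127000)

Design ($127000)


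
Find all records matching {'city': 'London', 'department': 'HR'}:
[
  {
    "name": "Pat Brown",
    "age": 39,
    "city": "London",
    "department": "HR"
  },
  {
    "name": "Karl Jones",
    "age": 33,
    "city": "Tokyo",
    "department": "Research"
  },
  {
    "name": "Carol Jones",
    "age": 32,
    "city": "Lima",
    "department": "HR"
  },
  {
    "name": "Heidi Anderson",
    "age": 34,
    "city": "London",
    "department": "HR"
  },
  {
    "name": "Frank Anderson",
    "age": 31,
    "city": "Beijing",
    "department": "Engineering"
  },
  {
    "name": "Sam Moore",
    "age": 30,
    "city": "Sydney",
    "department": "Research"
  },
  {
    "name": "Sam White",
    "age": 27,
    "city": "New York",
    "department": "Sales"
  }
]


Search criteria: {'city': 'London', 'department': 'HR'}

Checking 7 records:
  Pat Brown: {city: London, department: HR} <-- MATCH
  Karl Jones: {city: Tokyo, department: Research}
  Carol Jones: {city: Lima, department: HR}
  Heidi Anderson: {city: London, department: HR} <-- MATCH
  Frank Anderson: {city: Beijing, department: Engineering}
  Sam Moore: {city: Sydney, department: Research}
  Sam White: {city: New York, department: Sales}

Matches: ["Pat Brown", "Heidi Anderson"]

["Pat Brown", "Heidi Anderson"]


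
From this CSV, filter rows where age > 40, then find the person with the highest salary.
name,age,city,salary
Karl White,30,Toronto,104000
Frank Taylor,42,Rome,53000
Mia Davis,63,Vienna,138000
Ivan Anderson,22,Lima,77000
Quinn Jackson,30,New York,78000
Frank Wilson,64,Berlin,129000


Filter: age > 40
Sort by: salary (descending)

Filtered records (3):
  Mia Davis, age 63, salary $138000
  Frank Wilson, age 64, salary $129000
  Frank Taylor, age 42, salary $53000

Highest salary: Mia Davis ($138000)

Mia Davis


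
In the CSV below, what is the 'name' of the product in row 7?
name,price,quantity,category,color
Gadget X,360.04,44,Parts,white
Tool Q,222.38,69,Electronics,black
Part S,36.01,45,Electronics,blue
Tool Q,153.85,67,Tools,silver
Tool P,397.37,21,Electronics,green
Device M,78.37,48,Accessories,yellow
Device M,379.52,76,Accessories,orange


Query: Row 7 ('Device M'), column 'name'
Value: Device M

Device M


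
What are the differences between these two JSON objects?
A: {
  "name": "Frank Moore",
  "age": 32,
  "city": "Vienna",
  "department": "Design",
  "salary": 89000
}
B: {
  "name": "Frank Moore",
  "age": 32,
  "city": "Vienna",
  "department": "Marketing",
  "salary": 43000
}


Comparing each field (in key order):
  name: same
  age: same
  city: same
  department: DIFFERENT
  salary: DIFFERENT
Differences:
  department: Design -> Marketing
  salary: 89000 -> 43000

2 field(s) changed

2 changes: department, salary


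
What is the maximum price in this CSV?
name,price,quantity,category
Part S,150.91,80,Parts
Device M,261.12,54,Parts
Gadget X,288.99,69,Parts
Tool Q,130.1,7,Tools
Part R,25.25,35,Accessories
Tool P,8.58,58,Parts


Computing maximum price:
Values: [150.91, 261.12, 288.99, 130.1, 25.25, 8.58]
Max = 288.99

288.99


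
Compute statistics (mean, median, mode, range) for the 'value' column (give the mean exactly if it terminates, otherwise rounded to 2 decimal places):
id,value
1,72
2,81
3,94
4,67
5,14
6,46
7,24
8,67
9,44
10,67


Data: [72, 81, 94, 67, 14, 46, 24, 67, 44, 67]
Count: 10
Sum: 576
Mean: 576/10 = 57.6
Sorted: [14, 24, 44, 46, 67, 67, 67, 72, 81, 94]
Median: 67.0
Mode: 67 (3 times)
Range: 94 - 14 = 80
Min: 14, Max: 94

mean=57.6, median=67.0, mode=67, range=80


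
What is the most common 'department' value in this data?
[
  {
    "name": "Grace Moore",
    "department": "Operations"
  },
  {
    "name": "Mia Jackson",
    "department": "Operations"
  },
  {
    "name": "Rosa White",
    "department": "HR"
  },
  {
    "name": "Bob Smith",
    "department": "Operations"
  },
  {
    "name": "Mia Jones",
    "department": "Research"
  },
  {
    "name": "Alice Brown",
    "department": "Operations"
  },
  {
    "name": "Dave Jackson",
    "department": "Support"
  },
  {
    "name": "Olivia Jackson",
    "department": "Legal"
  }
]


Counting 'department' values across 8 records:

  Operations: 4 ####
  HR: 1 #
  Research: 1 #
  Support: 1 #
  Legal: 1 #

Most common: Operations (4 times)

Operations (4 times)


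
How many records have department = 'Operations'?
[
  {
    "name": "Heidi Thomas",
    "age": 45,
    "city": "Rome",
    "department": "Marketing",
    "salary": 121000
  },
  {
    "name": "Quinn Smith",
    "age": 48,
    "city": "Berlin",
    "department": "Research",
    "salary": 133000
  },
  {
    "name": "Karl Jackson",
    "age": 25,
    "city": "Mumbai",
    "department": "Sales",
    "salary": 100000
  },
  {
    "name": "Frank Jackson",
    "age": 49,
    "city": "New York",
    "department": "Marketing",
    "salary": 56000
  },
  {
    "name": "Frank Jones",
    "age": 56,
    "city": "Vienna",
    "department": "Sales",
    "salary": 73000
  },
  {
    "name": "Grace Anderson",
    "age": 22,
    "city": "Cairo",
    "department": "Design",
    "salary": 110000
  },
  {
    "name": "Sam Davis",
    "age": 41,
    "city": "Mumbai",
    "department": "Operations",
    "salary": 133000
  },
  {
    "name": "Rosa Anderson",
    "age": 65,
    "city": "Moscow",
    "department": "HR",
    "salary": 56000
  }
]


Data: 8 records
Condition: department = 'Operations'

Checking each record:
  Heidi Thomas: Marketing
  Quinn Smith: Research
  Karl Jackson: Sales
  Frank Jackson: Marketing
  Frank Jones: Sales
  Grace Anderson: Design
  Sam Davis: Operations MATCH
  Rosa Anderson: HR

Count: 1

1


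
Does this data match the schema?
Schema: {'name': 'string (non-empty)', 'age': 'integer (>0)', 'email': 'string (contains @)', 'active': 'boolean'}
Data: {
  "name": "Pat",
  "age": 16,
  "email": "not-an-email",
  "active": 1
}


Validating each field against schema:
  name: OK (non-empty string)
  age: OK (positive integer)
  email: FAIL ("not-an-email" does not contain @)
  active: FAIL (1 is not a boolean)

Result: INVALID (2 errors: email, active)

INVALID (2 errors: email, active)


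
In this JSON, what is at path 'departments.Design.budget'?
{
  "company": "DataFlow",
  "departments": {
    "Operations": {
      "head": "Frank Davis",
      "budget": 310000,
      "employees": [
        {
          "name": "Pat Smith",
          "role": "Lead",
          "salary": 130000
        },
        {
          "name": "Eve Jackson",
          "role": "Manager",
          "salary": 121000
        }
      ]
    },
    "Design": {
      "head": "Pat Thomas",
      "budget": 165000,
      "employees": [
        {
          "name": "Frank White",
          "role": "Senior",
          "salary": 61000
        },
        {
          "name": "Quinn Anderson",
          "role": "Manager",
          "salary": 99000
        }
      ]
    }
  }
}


Path: departments.Design.budget

Navigate:
  -> departments
  -> Design
  -> budget = 165000

165000


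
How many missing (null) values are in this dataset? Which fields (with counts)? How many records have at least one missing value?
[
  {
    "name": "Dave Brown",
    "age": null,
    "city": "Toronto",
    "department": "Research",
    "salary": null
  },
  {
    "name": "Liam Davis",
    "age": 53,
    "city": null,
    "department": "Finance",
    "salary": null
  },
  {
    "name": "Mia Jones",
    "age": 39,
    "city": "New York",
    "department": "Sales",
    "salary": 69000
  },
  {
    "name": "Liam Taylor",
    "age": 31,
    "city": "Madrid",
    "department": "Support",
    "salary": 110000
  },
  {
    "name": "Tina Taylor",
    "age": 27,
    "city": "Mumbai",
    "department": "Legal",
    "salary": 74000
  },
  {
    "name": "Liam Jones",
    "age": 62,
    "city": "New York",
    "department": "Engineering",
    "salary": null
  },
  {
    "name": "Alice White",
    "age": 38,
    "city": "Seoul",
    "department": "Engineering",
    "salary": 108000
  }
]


Checking for missing (null) values in 7 records:

  Dave Brown: age, salary
  Liam Davis: city, salary
  Mia Jones: complete
  Liam Taylor: complete
  Tina Taylor: complete
  Liam Jones: salary
  Alice White: complete

Per field:
  name: 0 missing
  age: 1 missing
  city: 1 missing
  department: 0 missing
  salary: 3 missing

Total missing values: 5
Records with any missing: 3

5 missing values (age: 1, city: 1, salary: 3); 3 incomplete records


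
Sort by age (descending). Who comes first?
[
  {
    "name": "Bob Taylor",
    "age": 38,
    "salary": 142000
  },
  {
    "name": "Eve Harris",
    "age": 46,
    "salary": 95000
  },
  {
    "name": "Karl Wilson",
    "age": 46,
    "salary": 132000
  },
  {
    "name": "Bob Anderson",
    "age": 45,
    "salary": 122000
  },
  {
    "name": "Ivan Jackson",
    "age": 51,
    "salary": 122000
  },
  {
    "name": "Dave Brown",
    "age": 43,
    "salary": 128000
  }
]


Sort by: age (descending)

Sorted order:
  1. Ivan Jackson (age = 51)
  2. Eve Harris (age = 46)
  3. Karl Wilson (age = 46)
  4. Bob Anderson (age = 45)
  5. Dave Brown (age = 43)
  6. Bob Taylor (age = 38)

First: Ivan Jackson

Ivan Jackson


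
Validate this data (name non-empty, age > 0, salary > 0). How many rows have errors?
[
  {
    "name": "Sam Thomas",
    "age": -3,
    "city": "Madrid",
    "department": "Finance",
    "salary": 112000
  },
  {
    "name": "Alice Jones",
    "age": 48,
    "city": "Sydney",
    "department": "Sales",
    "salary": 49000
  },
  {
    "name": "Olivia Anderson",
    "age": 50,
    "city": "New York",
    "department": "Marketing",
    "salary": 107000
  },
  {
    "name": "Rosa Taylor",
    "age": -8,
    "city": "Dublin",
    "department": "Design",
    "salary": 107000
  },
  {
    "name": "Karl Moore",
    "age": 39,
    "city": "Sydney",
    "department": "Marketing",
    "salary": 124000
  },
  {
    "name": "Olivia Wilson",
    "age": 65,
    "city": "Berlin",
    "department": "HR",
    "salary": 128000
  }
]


Validating 6 records:
Rules: name non-empty, age > 0, salary > 0

  Row 1 (Sam Thomas): negative age: -3
  Row 2 (Alice Jones): OK
  Row 3 (Olivia Anderson): OK
  Row 4 (Rosa Taylor): negative age: -8
  Row 5 (Karl Moore): OK
  Row 6 (Olivia Wilson): OK

Total errors: 2

2 errors


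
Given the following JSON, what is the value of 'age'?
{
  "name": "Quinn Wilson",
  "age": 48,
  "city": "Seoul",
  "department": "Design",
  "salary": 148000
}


Looking up field 'age'
Value: 48

48


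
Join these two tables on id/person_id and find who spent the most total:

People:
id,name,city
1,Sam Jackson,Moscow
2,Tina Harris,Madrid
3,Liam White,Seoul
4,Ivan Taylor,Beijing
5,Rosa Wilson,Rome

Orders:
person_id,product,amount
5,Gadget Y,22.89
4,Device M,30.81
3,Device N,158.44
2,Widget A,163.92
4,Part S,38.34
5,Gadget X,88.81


Join on: people.id = orders.person_id

Joined rows:
  Rosa Wilson (Rome) bought Gadget Y for $22.89
  Ivan Taylor (Beijing) bought Device M for $30.81
  Liam White (Seoul) bought Device N for $158.44
  Tina Harris (Madrid) bought Widget A for $163.92
  Ivan Taylor (Beijing) bought Part S for $38.34
  Rosa Wilson (Rome) bought Gadget X for $88.81

Total per person:
  Tina Harris: $163.92
  Liam White: $158.44
  Rosa Wilson: $111.70
  Ivan Taylor: $69.15

Top spender: Tina Harris ($163.92)

Tina Harris ($163.92)


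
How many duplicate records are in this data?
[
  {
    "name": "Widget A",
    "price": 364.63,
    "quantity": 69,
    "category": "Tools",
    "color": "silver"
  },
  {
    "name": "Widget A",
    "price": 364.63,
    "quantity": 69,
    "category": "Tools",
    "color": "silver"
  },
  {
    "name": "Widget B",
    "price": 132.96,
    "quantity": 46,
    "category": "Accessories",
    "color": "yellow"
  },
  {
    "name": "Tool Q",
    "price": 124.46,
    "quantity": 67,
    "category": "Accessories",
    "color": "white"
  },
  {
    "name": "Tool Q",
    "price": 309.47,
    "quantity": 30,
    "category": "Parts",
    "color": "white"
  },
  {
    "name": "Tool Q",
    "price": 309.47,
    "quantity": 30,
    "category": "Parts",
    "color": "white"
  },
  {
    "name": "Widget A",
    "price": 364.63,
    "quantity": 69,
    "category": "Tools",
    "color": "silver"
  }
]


Checking 7 records for duplicates:

  Row 1: Widget A ($364.63, qty 69)
  Row 2: Widget A ($364.63, qty 69) <-- DUPLICATE
  Row 3: Widget B ($132.96, qty 46)
  Row 4: Tool Q ($124.46, qty 67)
  Row 5: Tool Q ($309.47, qty 30)
  Row 6: Tool Q ($309.47, qty 30) <-- DUPLICATE
  Row 7: Widget A ($364.63, qty 69) <-- DUPLICATE

Duplicates found: 3
Unique records: 4

3 duplicates, 4 unique


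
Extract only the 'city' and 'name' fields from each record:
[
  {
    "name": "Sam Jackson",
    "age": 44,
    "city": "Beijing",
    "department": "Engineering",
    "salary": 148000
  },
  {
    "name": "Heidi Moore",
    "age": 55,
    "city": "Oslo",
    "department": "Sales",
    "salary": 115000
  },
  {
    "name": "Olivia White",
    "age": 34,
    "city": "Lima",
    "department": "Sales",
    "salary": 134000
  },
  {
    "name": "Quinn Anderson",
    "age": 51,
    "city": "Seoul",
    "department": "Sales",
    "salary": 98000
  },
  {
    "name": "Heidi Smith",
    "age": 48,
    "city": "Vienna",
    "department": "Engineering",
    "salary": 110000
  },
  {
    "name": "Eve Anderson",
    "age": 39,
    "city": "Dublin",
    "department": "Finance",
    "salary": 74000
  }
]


Original: 6 records with fields: name, age, city, department, salary
Keep: ['city', 'name']
Drop: ['age', 'department', 'salary']
Result: 6 records, 2 fields each

[
  {
    "city": "Beijing",
    "name": "Sam Jackson"
  },
  {
    "city": "Oslo",
    "name": "Heidi Moore"
  },
  {
    "city": "Lima",
    "name": "Olivia White"
  },
  {
    "city": "Seoul",
    "name": "Quinn Anderson"
  },
  {
    "city": "Vienna",
    "name": "Heidi Smith"
  },
  {
    "city": "Dublin",
    "name": "Eve Anderson"
  }
]


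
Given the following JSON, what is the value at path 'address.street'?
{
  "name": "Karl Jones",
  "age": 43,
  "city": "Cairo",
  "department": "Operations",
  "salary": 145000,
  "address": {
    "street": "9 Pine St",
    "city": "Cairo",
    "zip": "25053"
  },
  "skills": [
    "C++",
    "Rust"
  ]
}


Query: address.street
Path: address -> street
Value: 9 Pine St

9 Pine St


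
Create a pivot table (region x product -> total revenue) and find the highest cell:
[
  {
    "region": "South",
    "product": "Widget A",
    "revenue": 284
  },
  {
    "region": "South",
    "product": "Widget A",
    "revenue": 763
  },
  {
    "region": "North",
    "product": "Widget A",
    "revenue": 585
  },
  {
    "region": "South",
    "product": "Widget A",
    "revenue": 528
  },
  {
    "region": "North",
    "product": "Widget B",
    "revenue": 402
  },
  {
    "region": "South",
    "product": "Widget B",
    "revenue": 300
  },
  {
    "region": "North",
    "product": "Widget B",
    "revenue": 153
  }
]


Pivot: region (rows) x product (columns) -> total revenue

     Widget A      Widget B    
North          585           555  
South         1575           300  

Highest: South / Widget A = $1575

South / Widget A = $1575


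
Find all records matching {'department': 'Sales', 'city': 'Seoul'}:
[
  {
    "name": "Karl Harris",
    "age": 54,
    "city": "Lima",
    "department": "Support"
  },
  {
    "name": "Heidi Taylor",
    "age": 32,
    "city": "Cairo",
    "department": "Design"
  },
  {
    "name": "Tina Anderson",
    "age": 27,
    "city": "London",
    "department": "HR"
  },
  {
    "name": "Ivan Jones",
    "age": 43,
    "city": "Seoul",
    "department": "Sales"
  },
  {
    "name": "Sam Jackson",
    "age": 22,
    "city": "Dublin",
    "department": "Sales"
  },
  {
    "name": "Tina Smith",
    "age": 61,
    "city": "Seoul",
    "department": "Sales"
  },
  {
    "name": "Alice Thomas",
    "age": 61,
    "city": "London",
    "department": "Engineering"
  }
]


Search criteria: {'department': 'Sales', 'city': 'Seoul'}

Checking 7 records:
  Karl Harris: {department: Support, city: Lima}
  Heidi Taylor: {department: Design, city: Cairo}
  Tina Anderson: {department: HR, city: London}
  Ivan Jones: {department: Sales, city: Seoul} <-- MATCH
  Sam Jackson: {department: Sales, city: Dublin}
  Tina Smith: {department: Sales, city: Seoul} <-- MATCH
  Alice Thomas: {department: Engineering, city: London}

Matches: ["Ivan Jones", "Tina Smith"]

["Ivan Jones", "Tina Smith"]


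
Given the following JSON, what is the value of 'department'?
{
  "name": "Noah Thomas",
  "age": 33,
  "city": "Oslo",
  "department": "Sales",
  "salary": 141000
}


Looking up field 'department'
Value: Sales

Sales


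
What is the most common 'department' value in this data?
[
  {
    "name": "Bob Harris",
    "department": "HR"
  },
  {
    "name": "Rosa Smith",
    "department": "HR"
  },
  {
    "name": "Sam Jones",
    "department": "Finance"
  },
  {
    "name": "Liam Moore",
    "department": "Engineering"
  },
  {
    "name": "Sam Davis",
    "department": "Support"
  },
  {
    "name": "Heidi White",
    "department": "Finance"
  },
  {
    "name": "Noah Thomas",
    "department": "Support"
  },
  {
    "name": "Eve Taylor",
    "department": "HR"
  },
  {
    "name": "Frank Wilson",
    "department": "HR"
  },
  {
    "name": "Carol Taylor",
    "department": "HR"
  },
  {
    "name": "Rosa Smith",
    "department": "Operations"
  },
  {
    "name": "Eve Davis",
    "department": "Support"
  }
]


Counting 'department' values across 12 records:

  HR: 5 #####
  Support: 3 ###
  Finance: 2 ##
  Engineering: 1 #
  Operations: 1 #

Most common: HR (5 times)

HR (5 times)


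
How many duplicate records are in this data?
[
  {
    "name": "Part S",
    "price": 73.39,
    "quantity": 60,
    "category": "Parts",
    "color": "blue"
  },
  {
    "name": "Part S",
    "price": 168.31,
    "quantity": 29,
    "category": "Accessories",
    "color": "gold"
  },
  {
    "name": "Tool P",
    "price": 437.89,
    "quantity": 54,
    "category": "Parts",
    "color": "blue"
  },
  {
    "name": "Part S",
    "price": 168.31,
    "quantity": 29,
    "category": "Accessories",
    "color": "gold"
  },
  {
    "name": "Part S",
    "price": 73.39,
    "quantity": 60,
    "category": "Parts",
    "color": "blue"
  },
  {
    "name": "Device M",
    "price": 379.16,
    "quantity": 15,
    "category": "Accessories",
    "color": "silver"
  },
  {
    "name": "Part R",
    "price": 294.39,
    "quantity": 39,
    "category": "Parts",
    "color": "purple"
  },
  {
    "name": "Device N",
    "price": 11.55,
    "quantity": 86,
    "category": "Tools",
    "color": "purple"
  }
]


Checking 8 records for duplicates:

  Row 1: Part S ($73.39, qty 60)
  Row 2: Part S ($168.31, qty 29)
  Row 3: Tool P ($437.89, qty 54)
  Row 4: Part S ($168.31, qty 29) <-- DUPLICATE
  Row 5: Part S ($73.39, qty 60) <-- DUPLICATE
  Row 6: Device M ($379.16, qty 15)
  Row 7: Part R ($294.39, qty 39)
  Row 8: Device N ($11.55, qty 86)

Duplicates found: 2
Unique records: 6

2 duplicates, 6 unique


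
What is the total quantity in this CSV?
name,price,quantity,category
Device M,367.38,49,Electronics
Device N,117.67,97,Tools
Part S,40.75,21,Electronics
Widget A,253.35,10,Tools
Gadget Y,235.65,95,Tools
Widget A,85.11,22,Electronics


Computing total quantity:
Values: [49, 97, 21, 10, 95, 22]
Sum = 294

294


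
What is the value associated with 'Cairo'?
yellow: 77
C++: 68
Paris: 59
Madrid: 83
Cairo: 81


Looking up key 'Cairo'
Value: 81

81


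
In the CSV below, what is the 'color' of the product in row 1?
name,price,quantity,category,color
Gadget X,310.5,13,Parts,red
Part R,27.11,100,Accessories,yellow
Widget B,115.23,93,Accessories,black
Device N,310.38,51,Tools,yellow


Query: Row 1 ('Gadget X'), column 'color'
Value: red

red


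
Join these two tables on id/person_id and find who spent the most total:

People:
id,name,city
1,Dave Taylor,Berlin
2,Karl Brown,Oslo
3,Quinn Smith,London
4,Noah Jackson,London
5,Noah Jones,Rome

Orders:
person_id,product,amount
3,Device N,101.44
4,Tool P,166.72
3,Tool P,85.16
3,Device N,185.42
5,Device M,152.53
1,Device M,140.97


Join on: people.id = orders.person_id

Joined rows:
  Quinn Smith (London) bought Device N for $101.44
  Noah Jackson (London) bought Tool P for $166.72
  Quinn Smith (London) bought Tool P for $85.16
  Quinn Smith (London) bought Device N for $185.42
  Noah Jones (Rome) bought Device M for $152.53
  Dave Taylor (Berlin) bought Device M for $140.97

Total per person:
  Quinn Smith: $372.02
  Noah Jackson: $166.72
  Noah Jones: $152.53
  Dave Taylor: $140.97

Top spender: Quinn Smith ($372.02)

Quinn Smith ($372.02)


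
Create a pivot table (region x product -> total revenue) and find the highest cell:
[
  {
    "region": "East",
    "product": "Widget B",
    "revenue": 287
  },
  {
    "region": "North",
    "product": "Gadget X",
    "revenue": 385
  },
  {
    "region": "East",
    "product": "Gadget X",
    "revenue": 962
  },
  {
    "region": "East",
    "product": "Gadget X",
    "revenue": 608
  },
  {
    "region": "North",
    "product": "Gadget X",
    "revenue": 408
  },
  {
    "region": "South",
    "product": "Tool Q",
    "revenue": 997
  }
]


Pivot: region (rows) x product (columns) -> total revenue

     Gadget X      Tool Q        Widget B    
East          1570             0           287  
North          793             0             0  
South            0           997             0  

Highest: East / Gadget X = $1570

East / Gadget X = $1570


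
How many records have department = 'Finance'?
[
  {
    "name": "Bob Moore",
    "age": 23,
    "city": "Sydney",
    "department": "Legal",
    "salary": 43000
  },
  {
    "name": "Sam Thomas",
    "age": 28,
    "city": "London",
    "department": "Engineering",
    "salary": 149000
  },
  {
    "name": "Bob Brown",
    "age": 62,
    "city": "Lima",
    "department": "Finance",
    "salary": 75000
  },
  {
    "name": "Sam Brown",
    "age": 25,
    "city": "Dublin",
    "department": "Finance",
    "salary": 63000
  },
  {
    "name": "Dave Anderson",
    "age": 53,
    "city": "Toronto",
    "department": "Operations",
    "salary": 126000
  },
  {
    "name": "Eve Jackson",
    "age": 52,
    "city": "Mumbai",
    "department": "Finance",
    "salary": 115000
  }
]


Data: 6 records
Condition: department = 'Finance'

Checking each record:
  Bob Moore: Legal
  Sam Thomas: Engineering
  Bob Brown: Finance MATCH
  Sam Brown: Finance MATCH
  Dave Anderson: Operations
  Eve Jackson: Finance MATCH

Count: 3

3


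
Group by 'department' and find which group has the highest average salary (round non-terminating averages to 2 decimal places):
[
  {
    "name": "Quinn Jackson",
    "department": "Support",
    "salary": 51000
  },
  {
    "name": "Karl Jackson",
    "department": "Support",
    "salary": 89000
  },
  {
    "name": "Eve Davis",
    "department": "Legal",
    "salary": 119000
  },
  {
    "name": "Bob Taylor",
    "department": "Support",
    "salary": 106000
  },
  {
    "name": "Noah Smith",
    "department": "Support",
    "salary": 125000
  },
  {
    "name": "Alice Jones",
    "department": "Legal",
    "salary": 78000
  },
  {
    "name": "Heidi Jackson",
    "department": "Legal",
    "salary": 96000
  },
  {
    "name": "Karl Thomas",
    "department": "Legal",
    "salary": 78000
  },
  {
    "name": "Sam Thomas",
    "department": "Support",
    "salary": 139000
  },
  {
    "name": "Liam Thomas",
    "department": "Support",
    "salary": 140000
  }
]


Group by: department

Groups:
  Legal: 4 people, avg salary = 371000/4 = $92750
  Support: 6 people, avg salary = 650000/6 ≈ $108333.33

Highest average salary: Support (≈$108333.33)

Support (≈$108333.33)
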